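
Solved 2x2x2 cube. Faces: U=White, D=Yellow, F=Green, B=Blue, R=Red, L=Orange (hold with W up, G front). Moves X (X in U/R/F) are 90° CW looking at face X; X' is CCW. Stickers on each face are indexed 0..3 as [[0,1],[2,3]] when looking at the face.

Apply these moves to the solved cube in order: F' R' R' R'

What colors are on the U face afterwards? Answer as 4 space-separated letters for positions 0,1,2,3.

After move 1 (F'): F=GGGG U=WWRR R=YRYR D=OOYY L=OWOW
After move 2 (R'): R=RRYY U=WBRB F=GWGR D=OGYG B=YBOB
After move 3 (R'): R=RYRY U=WORY F=GBGB D=OWYR B=GBGB
After move 4 (R'): R=YYRR U=WGRG F=GOGY D=OBYB B=RBWB
Query: U face = WGRG

Answer: W G R G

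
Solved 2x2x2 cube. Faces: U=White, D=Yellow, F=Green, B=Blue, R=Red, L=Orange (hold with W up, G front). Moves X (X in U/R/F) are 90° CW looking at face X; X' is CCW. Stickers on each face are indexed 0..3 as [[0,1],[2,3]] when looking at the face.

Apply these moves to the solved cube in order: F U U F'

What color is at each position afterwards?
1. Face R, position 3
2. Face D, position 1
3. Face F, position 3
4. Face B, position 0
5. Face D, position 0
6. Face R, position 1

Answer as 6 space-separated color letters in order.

Answer: R Y G G R Y

Derivation:
After move 1 (F): F=GGGG U=WWOO R=WRWR D=RRYY L=OYOY
After move 2 (U): U=OWOW F=WRGG R=BBWR B=OYBB L=GGOY
After move 3 (U): U=OOWW F=BBGG R=OYWR B=GGBB L=WROY
After move 4 (F'): F=BGBG U=OOOW R=RYRR D=RYYY L=WWOW
Query 1: R[3] = R
Query 2: D[1] = Y
Query 3: F[3] = G
Query 4: B[0] = G
Query 5: D[0] = R
Query 6: R[1] = Y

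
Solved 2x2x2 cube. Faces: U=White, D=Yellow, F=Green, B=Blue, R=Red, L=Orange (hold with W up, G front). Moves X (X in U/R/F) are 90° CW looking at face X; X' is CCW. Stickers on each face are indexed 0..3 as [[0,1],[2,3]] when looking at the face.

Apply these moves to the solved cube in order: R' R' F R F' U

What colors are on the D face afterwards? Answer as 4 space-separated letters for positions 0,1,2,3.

Answer: Y W Y G

Derivation:
After move 1 (R'): R=RRRR U=WBWB F=GWGW D=YGYG B=YBYB
After move 2 (R'): R=RRRR U=WYWY F=GBGB D=YWYW B=GBGB
After move 3 (F): F=GGBB U=WYOO R=WRYR D=RRYW L=OYOW
After move 4 (R): R=YWRR U=WGOB F=GRBW D=RGYG B=OBYB
After move 5 (F'): F=RWGB U=WGYR R=GWRR D=YWYG L=OBOO
After move 6 (U): U=YWRG F=GWGB R=OBRR B=OBYB L=RWOO
Query: D face = YWYG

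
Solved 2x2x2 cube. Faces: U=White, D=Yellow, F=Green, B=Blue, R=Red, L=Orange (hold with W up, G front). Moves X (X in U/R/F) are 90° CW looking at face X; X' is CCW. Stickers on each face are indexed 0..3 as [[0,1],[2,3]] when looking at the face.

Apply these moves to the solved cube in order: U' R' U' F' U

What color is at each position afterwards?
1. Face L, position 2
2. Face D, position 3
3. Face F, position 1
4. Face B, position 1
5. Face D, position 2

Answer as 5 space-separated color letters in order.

Answer: O G W W Y

Derivation:
After move 1 (U'): U=WWWW F=OOGG R=GGRR B=RRBB L=BBOO
After move 2 (R'): R=GRGR U=WBWR F=OWGW D=YOYG B=YRYB
After move 3 (U'): U=BRWW F=BBGW R=OWGR B=GRYB L=YROO
After move 4 (F'): F=BWBG U=BROG R=OWYR D=ROYG L=YWOW
After move 5 (U): U=OBGR F=OWBG R=GRYR B=YWYB L=BWOW
Query 1: L[2] = O
Query 2: D[3] = G
Query 3: F[1] = W
Query 4: B[1] = W
Query 5: D[2] = Y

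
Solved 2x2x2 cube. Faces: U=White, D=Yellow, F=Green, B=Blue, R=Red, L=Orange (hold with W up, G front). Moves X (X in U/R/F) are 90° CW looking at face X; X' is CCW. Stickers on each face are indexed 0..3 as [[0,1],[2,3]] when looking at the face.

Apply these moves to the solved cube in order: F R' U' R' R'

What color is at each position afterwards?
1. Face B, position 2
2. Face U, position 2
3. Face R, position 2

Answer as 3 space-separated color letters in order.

After move 1 (F): F=GGGG U=WWOO R=WRWR D=RRYY L=OYOY
After move 2 (R'): R=RRWW U=WBOB F=GWGO D=RGYG B=YBRB
After move 3 (U'): U=BBWO F=OYGO R=GWWW B=RRRB L=YBOY
After move 4 (R'): R=WWGW U=BRWR F=OBGO D=RYYO B=GRGB
After move 5 (R'): R=WWWG U=BGWG F=ORGR D=RBYO B=ORYB
Query 1: B[2] = Y
Query 2: U[2] = W
Query 3: R[2] = W

Answer: Y W W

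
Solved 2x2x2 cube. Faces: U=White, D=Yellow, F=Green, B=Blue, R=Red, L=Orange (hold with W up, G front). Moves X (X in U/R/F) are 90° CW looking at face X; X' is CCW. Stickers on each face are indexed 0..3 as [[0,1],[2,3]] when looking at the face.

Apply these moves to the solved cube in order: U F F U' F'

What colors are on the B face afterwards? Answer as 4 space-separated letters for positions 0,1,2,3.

After move 1 (U): U=WWWW F=RRGG R=BBRR B=OOBB L=GGOO
After move 2 (F): F=GRGR U=WWOG R=WBWR D=RBYY L=GYOY
After move 3 (F): F=GGRR U=WWYY R=OBGR D=WWYY L=GROB
After move 4 (U'): U=WYWY F=GRRR R=GGGR B=OBBB L=OOOB
After move 5 (F'): F=RRGR U=WYGG R=WGWR D=OBYY L=OYOW
Query: B face = OBBB

Answer: O B B B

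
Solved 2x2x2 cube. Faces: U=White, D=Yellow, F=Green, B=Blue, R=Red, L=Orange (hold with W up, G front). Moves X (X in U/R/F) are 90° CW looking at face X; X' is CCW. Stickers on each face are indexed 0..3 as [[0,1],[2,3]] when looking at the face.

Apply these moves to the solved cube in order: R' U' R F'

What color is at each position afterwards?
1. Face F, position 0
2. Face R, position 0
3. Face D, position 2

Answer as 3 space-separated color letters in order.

After move 1 (R'): R=RRRR U=WBWB F=GWGW D=YGYG B=YBYB
After move 2 (U'): U=BBWW F=OOGW R=GWRR B=RRYB L=YBOO
After move 3 (R): R=RGRW U=BOWW F=OGGG D=YYYR B=WRBB
After move 4 (F'): F=GGOG U=BORR R=YGYW D=BOYR L=YWOW
Query 1: F[0] = G
Query 2: R[0] = Y
Query 3: D[2] = Y

Answer: G Y Y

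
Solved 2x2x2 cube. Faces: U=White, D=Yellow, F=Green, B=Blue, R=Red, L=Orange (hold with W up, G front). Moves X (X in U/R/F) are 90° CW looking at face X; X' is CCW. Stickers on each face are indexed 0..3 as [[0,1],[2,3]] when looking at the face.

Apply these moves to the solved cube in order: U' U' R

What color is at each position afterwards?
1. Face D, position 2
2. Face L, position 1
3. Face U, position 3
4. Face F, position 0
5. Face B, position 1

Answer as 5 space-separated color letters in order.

Answer: Y R G B G

Derivation:
After move 1 (U'): U=WWWW F=OOGG R=GGRR B=RRBB L=BBOO
After move 2 (U'): U=WWWW F=BBGG R=OORR B=GGBB L=RROO
After move 3 (R): R=RORO U=WBWG F=BYGY D=YBYG B=WGWB
Query 1: D[2] = Y
Query 2: L[1] = R
Query 3: U[3] = G
Query 4: F[0] = B
Query 5: B[1] = G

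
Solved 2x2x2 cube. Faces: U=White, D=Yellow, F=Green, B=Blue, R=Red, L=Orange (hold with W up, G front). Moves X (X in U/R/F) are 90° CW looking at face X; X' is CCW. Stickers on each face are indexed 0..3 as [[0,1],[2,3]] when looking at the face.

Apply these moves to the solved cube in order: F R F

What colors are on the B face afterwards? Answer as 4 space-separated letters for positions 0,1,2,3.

Answer: O B W B

Derivation:
After move 1 (F): F=GGGG U=WWOO R=WRWR D=RRYY L=OYOY
After move 2 (R): R=WWRR U=WGOG F=GRGY D=RBYB B=OBWB
After move 3 (F): F=GGYR U=WGYY R=OWGR D=RWYB L=OROB
Query: B face = OBWB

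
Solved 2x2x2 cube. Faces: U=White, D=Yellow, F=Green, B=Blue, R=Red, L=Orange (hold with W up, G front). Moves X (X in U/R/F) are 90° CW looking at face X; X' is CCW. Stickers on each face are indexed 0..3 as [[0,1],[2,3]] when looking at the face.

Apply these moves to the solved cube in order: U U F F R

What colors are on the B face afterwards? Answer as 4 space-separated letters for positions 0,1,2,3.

Answer: Y G W B

Derivation:
After move 1 (U): U=WWWW F=RRGG R=BBRR B=OOBB L=GGOO
After move 2 (U): U=WWWW F=BBGG R=OORR B=GGBB L=RROO
After move 3 (F): F=GBGB U=WWOR R=WOWR D=ROYY L=RYOY
After move 4 (F): F=GGBB U=WWYY R=OORR D=WWYY L=RROO
After move 5 (R): R=RORO U=WGYB F=GWBY D=WBYG B=YGWB
Query: B face = YGWB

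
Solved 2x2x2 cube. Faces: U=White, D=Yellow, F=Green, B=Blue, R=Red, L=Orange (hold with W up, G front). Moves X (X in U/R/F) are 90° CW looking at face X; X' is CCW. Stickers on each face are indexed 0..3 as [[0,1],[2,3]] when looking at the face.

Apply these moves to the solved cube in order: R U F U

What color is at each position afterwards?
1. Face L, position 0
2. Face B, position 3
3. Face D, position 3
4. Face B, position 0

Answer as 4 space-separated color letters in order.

Answer: G B B G

Derivation:
After move 1 (R): R=RRRR U=WGWG F=GYGY D=YBYB B=WBWB
After move 2 (U): U=WWGG F=RRGY R=WBRR B=OOWB L=GYOO
After move 3 (F): F=GRYR U=WWOY R=GBGR D=RWYB L=GYOB
After move 4 (U): U=OWYW F=GBYR R=OOGR B=GYWB L=GROB
Query 1: L[0] = G
Query 2: B[3] = B
Query 3: D[3] = B
Query 4: B[0] = G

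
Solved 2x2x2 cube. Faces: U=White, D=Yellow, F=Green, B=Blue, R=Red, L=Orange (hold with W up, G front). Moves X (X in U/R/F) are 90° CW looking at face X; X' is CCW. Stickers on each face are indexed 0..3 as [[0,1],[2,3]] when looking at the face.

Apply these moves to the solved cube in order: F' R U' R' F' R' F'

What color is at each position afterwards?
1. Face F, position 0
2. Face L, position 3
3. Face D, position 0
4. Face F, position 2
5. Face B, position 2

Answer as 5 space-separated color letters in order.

After move 1 (F'): F=GGGG U=WWRR R=YRYR D=OOYY L=OWOW
After move 2 (R): R=YYRR U=WGRG F=GOGY D=OBYB B=RBWB
After move 3 (U'): U=GGWR F=OWGY R=GORR B=YYWB L=RBOW
After move 4 (R'): R=ORGR U=GWWY F=OGGR D=OWYY B=BYBB
After move 5 (F'): F=GROG U=GWOG R=WROR D=BWYY L=RYOW
After move 6 (R'): R=RRWO U=GBOB F=GWOG D=BRYG B=YYWB
After move 7 (F'): F=WGGO U=GBRW R=RRBO D=YWYG L=RBOO
Query 1: F[0] = W
Query 2: L[3] = O
Query 3: D[0] = Y
Query 4: F[2] = G
Query 5: B[2] = W

Answer: W O Y G W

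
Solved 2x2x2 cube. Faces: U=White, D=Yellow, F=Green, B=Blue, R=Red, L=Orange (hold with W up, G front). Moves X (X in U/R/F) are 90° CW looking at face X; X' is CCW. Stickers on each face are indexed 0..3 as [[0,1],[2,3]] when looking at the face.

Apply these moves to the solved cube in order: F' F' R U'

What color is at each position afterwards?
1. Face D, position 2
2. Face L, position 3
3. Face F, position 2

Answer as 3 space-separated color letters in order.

After move 1 (F'): F=GGGG U=WWRR R=YRYR D=OOYY L=OWOW
After move 2 (F'): F=GGGG U=WWYY R=OROR D=WWYY L=OROR
After move 3 (R): R=OORR U=WGYG F=GWGY D=WBYB B=YBWB
After move 4 (U'): U=GGWY F=ORGY R=GWRR B=OOWB L=YBOR
Query 1: D[2] = Y
Query 2: L[3] = R
Query 3: F[2] = G

Answer: Y R G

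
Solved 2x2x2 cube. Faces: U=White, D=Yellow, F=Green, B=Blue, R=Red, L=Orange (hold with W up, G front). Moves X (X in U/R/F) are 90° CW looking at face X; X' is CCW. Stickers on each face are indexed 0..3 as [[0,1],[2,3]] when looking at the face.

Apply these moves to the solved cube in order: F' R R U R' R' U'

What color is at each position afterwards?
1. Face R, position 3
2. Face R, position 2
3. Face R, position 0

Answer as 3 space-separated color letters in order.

Answer: G B R

Derivation:
After move 1 (F'): F=GGGG U=WWRR R=YRYR D=OOYY L=OWOW
After move 2 (R): R=YYRR U=WGRG F=GOGY D=OBYB B=RBWB
After move 3 (R): R=RYRY U=WORY F=GBGB D=OWYR B=GBGB
After move 4 (U): U=RWYO F=RYGB R=GBRY B=OWGB L=GBOW
After move 5 (R'): R=BYGR U=RGYO F=RWGO D=OYYB B=RWWB
After move 6 (R'): R=YRBG U=RWYR F=RGGO D=OWYO B=BWYB
After move 7 (U'): U=WRRY F=GBGO R=RGBG B=YRYB L=BWOW
Query 1: R[3] = G
Query 2: R[2] = B
Query 3: R[0] = R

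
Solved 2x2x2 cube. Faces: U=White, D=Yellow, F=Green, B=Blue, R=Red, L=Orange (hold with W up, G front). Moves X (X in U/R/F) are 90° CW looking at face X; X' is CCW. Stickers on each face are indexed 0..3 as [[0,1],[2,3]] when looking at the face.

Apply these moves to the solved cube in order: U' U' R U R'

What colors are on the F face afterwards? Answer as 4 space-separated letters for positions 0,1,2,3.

After move 1 (U'): U=WWWW F=OOGG R=GGRR B=RRBB L=BBOO
After move 2 (U'): U=WWWW F=BBGG R=OORR B=GGBB L=RROO
After move 3 (R): R=RORO U=WBWG F=BYGY D=YBYG B=WGWB
After move 4 (U): U=WWGB F=ROGY R=WGRO B=RRWB L=BYOO
After move 5 (R'): R=GOWR U=WWGR F=RWGB D=YOYY B=GRBB
Query: F face = RWGB

Answer: R W G B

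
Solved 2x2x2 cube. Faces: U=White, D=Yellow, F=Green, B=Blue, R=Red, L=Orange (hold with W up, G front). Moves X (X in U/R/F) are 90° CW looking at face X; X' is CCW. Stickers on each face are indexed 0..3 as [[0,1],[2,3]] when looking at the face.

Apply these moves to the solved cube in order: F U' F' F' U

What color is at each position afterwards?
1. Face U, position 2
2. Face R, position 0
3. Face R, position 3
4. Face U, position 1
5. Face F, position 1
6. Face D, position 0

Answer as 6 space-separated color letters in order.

Answer: R W R W G O

Derivation:
After move 1 (F): F=GGGG U=WWOO R=WRWR D=RRYY L=OYOY
After move 2 (U'): U=WOWO F=OYGG R=GGWR B=WRBB L=BBOY
After move 3 (F'): F=YGOG U=WOGW R=RGRR D=BYYY L=BOOW
After move 4 (F'): F=GGYO U=WORR R=YGBR D=OWYY L=BWOG
After move 5 (U): U=RWRO F=YGYO R=WRBR B=BWBB L=GGOG
Query 1: U[2] = R
Query 2: R[0] = W
Query 3: R[3] = R
Query 4: U[1] = W
Query 5: F[1] = G
Query 6: D[0] = O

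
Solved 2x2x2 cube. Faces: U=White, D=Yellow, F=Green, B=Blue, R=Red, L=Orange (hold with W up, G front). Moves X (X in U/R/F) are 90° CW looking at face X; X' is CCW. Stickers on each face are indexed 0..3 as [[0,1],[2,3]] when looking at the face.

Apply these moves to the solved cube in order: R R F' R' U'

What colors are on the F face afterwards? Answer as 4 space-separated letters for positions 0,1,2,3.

Answer: O Y G R

Derivation:
After move 1 (R): R=RRRR U=WGWG F=GYGY D=YBYB B=WBWB
After move 2 (R): R=RRRR U=WYWY F=GBGB D=YWYW B=GBGB
After move 3 (F'): F=BBGG U=WYRR R=WRYR D=OOYW L=OYOW
After move 4 (R'): R=RRWY U=WGRG F=BYGR D=OBYG B=WBOB
After move 5 (U'): U=GGWR F=OYGR R=BYWY B=RROB L=WBOW
Query: F face = OYGR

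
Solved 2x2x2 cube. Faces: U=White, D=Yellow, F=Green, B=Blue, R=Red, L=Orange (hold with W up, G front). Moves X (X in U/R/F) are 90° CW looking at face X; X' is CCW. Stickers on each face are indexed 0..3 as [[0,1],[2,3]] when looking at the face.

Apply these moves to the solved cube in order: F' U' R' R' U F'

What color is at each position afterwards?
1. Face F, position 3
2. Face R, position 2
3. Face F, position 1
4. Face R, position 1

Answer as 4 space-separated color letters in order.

After move 1 (F'): F=GGGG U=WWRR R=YRYR D=OOYY L=OWOW
After move 2 (U'): U=WRWR F=OWGG R=GGYR B=YRBB L=BBOW
After move 3 (R'): R=GRGY U=WBWY F=ORGR D=OWYG B=YROB
After move 4 (R'): R=RYGG U=WOWY F=OBGY D=ORYR B=GRWB
After move 5 (U): U=WWYO F=RYGY R=GRGG B=BBWB L=OBOW
After move 6 (F'): F=YYRG U=WWGG R=RROG D=BWYR L=OOOY
Query 1: F[3] = G
Query 2: R[2] = O
Query 3: F[1] = Y
Query 4: R[1] = R

Answer: G O Y R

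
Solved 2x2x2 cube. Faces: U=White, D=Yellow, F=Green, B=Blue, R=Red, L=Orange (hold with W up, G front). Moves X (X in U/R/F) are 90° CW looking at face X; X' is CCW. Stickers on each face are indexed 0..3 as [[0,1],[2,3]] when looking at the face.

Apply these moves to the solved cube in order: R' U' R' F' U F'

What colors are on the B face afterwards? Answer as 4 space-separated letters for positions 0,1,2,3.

Answer: Y R G B

Derivation:
After move 1 (R'): R=RRRR U=WBWB F=GWGW D=YGYG B=YBYB
After move 2 (U'): U=BBWW F=OOGW R=GWRR B=RRYB L=YBOO
After move 3 (R'): R=WRGR U=BYWR F=OBGW D=YOYW B=GRGB
After move 4 (F'): F=BWOG U=BYWG R=ORYR D=BOYW L=YROW
After move 5 (U): U=WBGY F=OROG R=GRYR B=YRGB L=BWOW
After move 6 (F'): F=RGOO U=WBGY R=ORBR D=WWYW L=BYOG
Query: B face = YRGB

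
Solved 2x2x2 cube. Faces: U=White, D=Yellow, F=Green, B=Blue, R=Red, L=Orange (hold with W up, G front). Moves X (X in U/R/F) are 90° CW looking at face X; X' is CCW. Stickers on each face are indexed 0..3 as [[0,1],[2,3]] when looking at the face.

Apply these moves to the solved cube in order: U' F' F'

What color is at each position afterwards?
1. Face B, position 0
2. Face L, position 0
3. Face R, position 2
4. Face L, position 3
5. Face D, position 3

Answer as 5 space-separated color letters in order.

After move 1 (U'): U=WWWW F=OOGG R=GGRR B=RRBB L=BBOO
After move 2 (F'): F=OGOG U=WWGR R=YGYR D=BOYY L=BWOW
After move 3 (F'): F=GGOO U=WWYY R=OGBR D=WWYY L=BROG
Query 1: B[0] = R
Query 2: L[0] = B
Query 3: R[2] = B
Query 4: L[3] = G
Query 5: D[3] = Y

Answer: R B B G Y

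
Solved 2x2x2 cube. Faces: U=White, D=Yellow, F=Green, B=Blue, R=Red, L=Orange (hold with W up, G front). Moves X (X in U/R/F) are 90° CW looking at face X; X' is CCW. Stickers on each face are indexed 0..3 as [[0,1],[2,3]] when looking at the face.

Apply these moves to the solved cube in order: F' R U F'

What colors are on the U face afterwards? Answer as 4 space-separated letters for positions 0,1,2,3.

Answer: R W R R

Derivation:
After move 1 (F'): F=GGGG U=WWRR R=YRYR D=OOYY L=OWOW
After move 2 (R): R=YYRR U=WGRG F=GOGY D=OBYB B=RBWB
After move 3 (U): U=RWGG F=YYGY R=RBRR B=OWWB L=GOOW
After move 4 (F'): F=YYYG U=RWRR R=BBOR D=OWYB L=GGOG
Query: U face = RWRR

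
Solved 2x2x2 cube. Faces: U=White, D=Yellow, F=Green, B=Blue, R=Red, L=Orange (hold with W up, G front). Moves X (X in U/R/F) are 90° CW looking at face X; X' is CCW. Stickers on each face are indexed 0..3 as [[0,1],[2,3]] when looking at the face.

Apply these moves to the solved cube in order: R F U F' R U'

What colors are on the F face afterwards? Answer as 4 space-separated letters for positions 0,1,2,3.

After move 1 (R): R=RRRR U=WGWG F=GYGY D=YBYB B=WBWB
After move 2 (F): F=GGYY U=WGOO R=WRGR D=RRYB L=OYOB
After move 3 (U): U=OWOG F=WRYY R=WBGR B=OYWB L=GGOB
After move 4 (F'): F=RYWY U=OWWG R=RBRR D=GBYB L=GGOO
After move 5 (R): R=RRRB U=OYWY F=RBWB D=GWYO B=GYWB
After move 6 (U'): U=YYOW F=GGWB R=RBRB B=RRWB L=GYOO
Query: F face = GGWB

Answer: G G W B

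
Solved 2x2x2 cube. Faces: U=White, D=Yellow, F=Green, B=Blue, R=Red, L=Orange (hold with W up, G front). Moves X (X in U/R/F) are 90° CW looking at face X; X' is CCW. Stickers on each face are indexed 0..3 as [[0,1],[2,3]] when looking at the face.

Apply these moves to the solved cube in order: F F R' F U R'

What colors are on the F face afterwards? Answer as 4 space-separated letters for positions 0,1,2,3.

Answer: Y W Y B

Derivation:
After move 1 (F): F=GGGG U=WWOO R=WRWR D=RRYY L=OYOY
After move 2 (F): F=GGGG U=WWYY R=OROR D=WWYY L=OROR
After move 3 (R'): R=RROO U=WBYB F=GWGY D=WGYG B=YBWB
After move 4 (F): F=GGYW U=WBRR R=YRBO D=ORYG L=OWOG
After move 5 (U): U=RWRB F=YRYW R=YBBO B=OWWB L=GGOG
After move 6 (R'): R=BOYB U=RWRO F=YWYB D=ORYW B=GWRB
Query: F face = YWYB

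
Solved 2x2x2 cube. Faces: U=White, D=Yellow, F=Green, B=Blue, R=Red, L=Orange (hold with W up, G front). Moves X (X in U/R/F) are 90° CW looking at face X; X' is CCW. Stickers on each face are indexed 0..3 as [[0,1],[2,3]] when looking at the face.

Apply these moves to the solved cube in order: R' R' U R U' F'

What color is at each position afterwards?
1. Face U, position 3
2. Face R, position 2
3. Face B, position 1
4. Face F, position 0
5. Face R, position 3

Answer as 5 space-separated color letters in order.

Answer: R Y G B B

Derivation:
After move 1 (R'): R=RRRR U=WBWB F=GWGW D=YGYG B=YBYB
After move 2 (R'): R=RRRR U=WYWY F=GBGB D=YWYW B=GBGB
After move 3 (U): U=WWYY F=RRGB R=GBRR B=OOGB L=GBOO
After move 4 (R): R=RGRB U=WRYB F=RWGW D=YGYO B=YOWB
After move 5 (U'): U=RBWY F=GBGW R=RWRB B=RGWB L=YOOO
After move 6 (F'): F=BWGG U=RBRR R=GWYB D=OOYO L=YYOW
Query 1: U[3] = R
Query 2: R[2] = Y
Query 3: B[1] = G
Query 4: F[0] = B
Query 5: R[3] = B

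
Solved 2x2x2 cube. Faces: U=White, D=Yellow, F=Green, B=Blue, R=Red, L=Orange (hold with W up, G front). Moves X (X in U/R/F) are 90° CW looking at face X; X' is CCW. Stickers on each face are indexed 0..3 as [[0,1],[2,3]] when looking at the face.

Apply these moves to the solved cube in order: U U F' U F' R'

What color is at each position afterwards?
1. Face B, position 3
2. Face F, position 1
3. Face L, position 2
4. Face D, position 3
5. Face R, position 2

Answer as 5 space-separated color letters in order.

Answer: B W O B O

Derivation:
After move 1 (U): U=WWWW F=RRGG R=BBRR B=OOBB L=GGOO
After move 2 (U): U=WWWW F=BBGG R=OORR B=GGBB L=RROO
After move 3 (F'): F=BGBG U=WWOR R=YOYR D=ROYY L=RWOW
After move 4 (U): U=OWRW F=YOBG R=GGYR B=RWBB L=BGOW
After move 5 (F'): F=OGYB U=OWGY R=OGRR D=GWYY L=BWOR
After move 6 (R'): R=GROR U=OBGR F=OWYY D=GGYB B=YWWB
Query 1: B[3] = B
Query 2: F[1] = W
Query 3: L[2] = O
Query 4: D[3] = B
Query 5: R[2] = O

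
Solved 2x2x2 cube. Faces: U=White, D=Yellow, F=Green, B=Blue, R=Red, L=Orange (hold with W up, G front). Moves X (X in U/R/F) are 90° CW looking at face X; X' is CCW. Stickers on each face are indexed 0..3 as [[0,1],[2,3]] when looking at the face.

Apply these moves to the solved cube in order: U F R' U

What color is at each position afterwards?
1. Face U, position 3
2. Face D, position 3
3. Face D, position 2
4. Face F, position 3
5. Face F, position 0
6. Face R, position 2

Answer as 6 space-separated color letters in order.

Answer: B R Y G B W

Derivation:
After move 1 (U): U=WWWW F=RRGG R=BBRR B=OOBB L=GGOO
After move 2 (F): F=GRGR U=WWOG R=WBWR D=RBYY L=GYOY
After move 3 (R'): R=BRWW U=WBOO F=GWGG D=RRYR B=YOBB
After move 4 (U): U=OWOB F=BRGG R=YOWW B=GYBB L=GWOY
Query 1: U[3] = B
Query 2: D[3] = R
Query 3: D[2] = Y
Query 4: F[3] = G
Query 5: F[0] = B
Query 6: R[2] = W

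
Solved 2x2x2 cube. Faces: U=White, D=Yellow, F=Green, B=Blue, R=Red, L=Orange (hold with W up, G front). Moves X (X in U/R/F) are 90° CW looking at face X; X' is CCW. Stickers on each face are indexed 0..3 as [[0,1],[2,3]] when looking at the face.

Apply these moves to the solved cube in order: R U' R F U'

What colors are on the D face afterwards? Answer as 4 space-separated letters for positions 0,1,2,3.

After move 1 (R): R=RRRR U=WGWG F=GYGY D=YBYB B=WBWB
After move 2 (U'): U=GGWW F=OOGY R=GYRR B=RRWB L=WBOO
After move 3 (R): R=RGRY U=GOWY F=OBGB D=YWYR B=WRGB
After move 4 (F): F=GOBB U=GOOB R=WGYY D=RRYR L=WYOW
After move 5 (U'): U=OBGO F=WYBB R=GOYY B=WGGB L=WROW
Query: D face = RRYR

Answer: R R Y R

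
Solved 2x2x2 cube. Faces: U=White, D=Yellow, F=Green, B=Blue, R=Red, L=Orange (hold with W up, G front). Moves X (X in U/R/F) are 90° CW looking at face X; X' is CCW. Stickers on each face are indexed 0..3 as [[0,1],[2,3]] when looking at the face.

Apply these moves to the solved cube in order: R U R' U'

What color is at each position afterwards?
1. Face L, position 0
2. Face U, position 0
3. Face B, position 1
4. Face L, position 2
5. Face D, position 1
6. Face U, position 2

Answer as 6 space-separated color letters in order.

After move 1 (R): R=RRRR U=WGWG F=GYGY D=YBYB B=WBWB
After move 2 (U): U=WWGG F=RRGY R=WBRR B=OOWB L=GYOO
After move 3 (R'): R=BRWR U=WWGO F=RWGG D=YRYY B=BOBB
After move 4 (U'): U=WOWG F=GYGG R=RWWR B=BRBB L=BOOO
Query 1: L[0] = B
Query 2: U[0] = W
Query 3: B[1] = R
Query 4: L[2] = O
Query 5: D[1] = R
Query 6: U[2] = W

Answer: B W R O R W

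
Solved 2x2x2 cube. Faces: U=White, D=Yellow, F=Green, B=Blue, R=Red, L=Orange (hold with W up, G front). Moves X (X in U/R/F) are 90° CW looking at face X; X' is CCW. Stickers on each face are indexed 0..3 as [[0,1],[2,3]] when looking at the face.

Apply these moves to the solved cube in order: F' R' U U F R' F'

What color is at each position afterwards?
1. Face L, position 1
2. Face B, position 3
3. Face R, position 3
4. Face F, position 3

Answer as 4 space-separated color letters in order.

Answer: G B W R

Derivation:
After move 1 (F'): F=GGGG U=WWRR R=YRYR D=OOYY L=OWOW
After move 2 (R'): R=RRYY U=WBRB F=GWGR D=OGYG B=YBOB
After move 3 (U): U=RWBB F=RRGR R=YBYY B=OWOB L=GWOW
After move 4 (U): U=BRBW F=YBGR R=OWYY B=GWOB L=RROW
After move 5 (F): F=GYRB U=BRWR R=BWWY D=YOYG L=ROOG
After move 6 (R'): R=WYBW U=BOWG F=GRRR D=YYYB B=GWOB
After move 7 (F'): F=RRGR U=BOWB R=YYYW D=OGYB L=RGOW
Query 1: L[1] = G
Query 2: B[3] = B
Query 3: R[3] = W
Query 4: F[3] = R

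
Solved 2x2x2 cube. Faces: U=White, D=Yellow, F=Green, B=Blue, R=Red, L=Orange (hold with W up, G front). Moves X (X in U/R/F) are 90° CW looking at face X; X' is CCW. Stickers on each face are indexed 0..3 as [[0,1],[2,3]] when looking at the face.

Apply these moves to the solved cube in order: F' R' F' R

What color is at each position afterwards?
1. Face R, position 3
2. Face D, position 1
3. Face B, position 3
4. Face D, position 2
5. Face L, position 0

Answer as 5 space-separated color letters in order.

After move 1 (F'): F=GGGG U=WWRR R=YRYR D=OOYY L=OWOW
After move 2 (R'): R=RRYY U=WBRB F=GWGR D=OGYG B=YBOB
After move 3 (F'): F=WRGG U=WBRY R=GROY D=WWYG L=OBOR
After move 4 (R): R=OGYR U=WRRG F=WWGG D=WOYY B=YBBB
Query 1: R[3] = R
Query 2: D[1] = O
Query 3: B[3] = B
Query 4: D[2] = Y
Query 5: L[0] = O

Answer: R O B Y O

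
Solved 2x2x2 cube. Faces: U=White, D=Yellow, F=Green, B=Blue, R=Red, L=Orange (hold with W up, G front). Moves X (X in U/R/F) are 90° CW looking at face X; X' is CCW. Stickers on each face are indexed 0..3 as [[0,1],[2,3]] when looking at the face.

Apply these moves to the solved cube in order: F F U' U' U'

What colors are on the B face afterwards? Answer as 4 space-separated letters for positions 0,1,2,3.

Answer: O R B B

Derivation:
After move 1 (F): F=GGGG U=WWOO R=WRWR D=RRYY L=OYOY
After move 2 (F): F=GGGG U=WWYY R=OROR D=WWYY L=OROR
After move 3 (U'): U=WYWY F=ORGG R=GGOR B=ORBB L=BBOR
After move 4 (U'): U=YYWW F=BBGG R=OROR B=GGBB L=OROR
After move 5 (U'): U=YWYW F=ORGG R=BBOR B=ORBB L=GGOR
Query: B face = ORBB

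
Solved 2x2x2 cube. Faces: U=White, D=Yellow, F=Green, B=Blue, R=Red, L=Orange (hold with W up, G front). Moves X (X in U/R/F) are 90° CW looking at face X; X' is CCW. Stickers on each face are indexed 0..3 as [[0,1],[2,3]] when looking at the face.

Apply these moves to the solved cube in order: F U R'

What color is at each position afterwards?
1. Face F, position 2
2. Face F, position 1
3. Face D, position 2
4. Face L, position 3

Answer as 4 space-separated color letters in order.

After move 1 (F): F=GGGG U=WWOO R=WRWR D=RRYY L=OYOY
After move 2 (U): U=OWOW F=WRGG R=BBWR B=OYBB L=GGOY
After move 3 (R'): R=BRBW U=OBOO F=WWGW D=RRYG B=YYRB
Query 1: F[2] = G
Query 2: F[1] = W
Query 3: D[2] = Y
Query 4: L[3] = Y

Answer: G W Y Y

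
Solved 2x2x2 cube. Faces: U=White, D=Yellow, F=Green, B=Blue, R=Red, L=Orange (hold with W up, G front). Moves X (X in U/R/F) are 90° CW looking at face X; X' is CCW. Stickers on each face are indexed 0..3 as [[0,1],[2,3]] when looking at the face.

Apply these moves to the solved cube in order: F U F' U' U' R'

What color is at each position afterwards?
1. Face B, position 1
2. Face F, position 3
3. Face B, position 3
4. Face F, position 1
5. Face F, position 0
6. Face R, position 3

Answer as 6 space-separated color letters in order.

Answer: G O B B O R

Derivation:
After move 1 (F): F=GGGG U=WWOO R=WRWR D=RRYY L=OYOY
After move 2 (U): U=OWOW F=WRGG R=BBWR B=OYBB L=GGOY
After move 3 (F'): F=RGWG U=OWBW R=RBRR D=GYYY L=GWOO
After move 4 (U'): U=WWOB F=GWWG R=RGRR B=RBBB L=OYOO
After move 5 (U'): U=WBWO F=OYWG R=GWRR B=RGBB L=RBOO
After move 6 (R'): R=WRGR U=WBWR F=OBWO D=GYYG B=YGYB
Query 1: B[1] = G
Query 2: F[3] = O
Query 3: B[3] = B
Query 4: F[1] = B
Query 5: F[0] = O
Query 6: R[3] = R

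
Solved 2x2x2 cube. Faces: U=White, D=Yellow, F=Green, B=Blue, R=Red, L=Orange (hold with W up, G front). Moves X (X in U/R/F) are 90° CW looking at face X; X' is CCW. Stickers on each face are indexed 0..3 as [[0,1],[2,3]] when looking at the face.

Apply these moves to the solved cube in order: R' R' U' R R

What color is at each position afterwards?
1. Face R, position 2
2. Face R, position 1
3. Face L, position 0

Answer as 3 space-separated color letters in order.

Answer: B R G

Derivation:
After move 1 (R'): R=RRRR U=WBWB F=GWGW D=YGYG B=YBYB
After move 2 (R'): R=RRRR U=WYWY F=GBGB D=YWYW B=GBGB
After move 3 (U'): U=YYWW F=OOGB R=GBRR B=RRGB L=GBOO
After move 4 (R): R=RGRB U=YOWB F=OWGW D=YGYR B=WRYB
After move 5 (R): R=RRBG U=YWWW F=OGGR D=YYYW B=BROB
Query 1: R[2] = B
Query 2: R[1] = R
Query 3: L[0] = G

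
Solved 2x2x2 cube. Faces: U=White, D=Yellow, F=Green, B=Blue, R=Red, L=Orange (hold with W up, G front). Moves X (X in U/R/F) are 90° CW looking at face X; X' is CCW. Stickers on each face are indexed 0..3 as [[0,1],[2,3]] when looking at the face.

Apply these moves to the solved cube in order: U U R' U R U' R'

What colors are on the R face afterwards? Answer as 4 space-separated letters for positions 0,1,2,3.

After move 1 (U): U=WWWW F=RRGG R=BBRR B=OOBB L=GGOO
After move 2 (U): U=WWWW F=BBGG R=OORR B=GGBB L=RROO
After move 3 (R'): R=OROR U=WBWG F=BWGW D=YBYG B=YGYB
After move 4 (U): U=WWGB F=ORGW R=YGOR B=RRYB L=BWOO
After move 5 (R): R=OYRG U=WRGW F=OBGG D=YYYR B=BRWB
After move 6 (U'): U=RWWG F=BWGG R=OBRG B=OYWB L=BROO
After move 7 (R'): R=BGOR U=RWWO F=BWGG D=YWYG B=RYYB
Query: R face = BGOR

Answer: B G O R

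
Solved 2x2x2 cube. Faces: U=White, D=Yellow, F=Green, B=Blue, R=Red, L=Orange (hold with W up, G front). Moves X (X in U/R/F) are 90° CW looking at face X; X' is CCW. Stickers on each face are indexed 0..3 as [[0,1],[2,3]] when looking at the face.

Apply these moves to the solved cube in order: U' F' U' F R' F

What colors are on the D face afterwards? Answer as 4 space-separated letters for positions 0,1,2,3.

After move 1 (U'): U=WWWW F=OOGG R=GGRR B=RRBB L=BBOO
After move 2 (F'): F=OGOG U=WWGR R=YGYR D=BOYY L=BWOW
After move 3 (U'): U=WRWG F=BWOG R=OGYR B=YGBB L=RROW
After move 4 (F): F=OBGW U=WRWR R=WGGR D=YOYY L=RBOO
After move 5 (R'): R=GRWG U=WBWY F=ORGR D=YBYW B=YGOB
After move 6 (F): F=GORR U=WBOB R=WRYG D=WGYW L=RYOB
Query: D face = WGYW

Answer: W G Y W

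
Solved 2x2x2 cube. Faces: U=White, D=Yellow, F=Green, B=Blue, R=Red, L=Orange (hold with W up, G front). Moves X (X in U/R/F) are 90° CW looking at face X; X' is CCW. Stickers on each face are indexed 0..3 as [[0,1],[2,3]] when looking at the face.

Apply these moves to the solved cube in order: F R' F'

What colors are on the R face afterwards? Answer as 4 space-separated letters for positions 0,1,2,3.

After move 1 (F): F=GGGG U=WWOO R=WRWR D=RRYY L=OYOY
After move 2 (R'): R=RRWW U=WBOB F=GWGO D=RGYG B=YBRB
After move 3 (F'): F=WOGG U=WBRW R=GRRW D=YYYG L=OBOO
Query: R face = GRRW

Answer: G R R W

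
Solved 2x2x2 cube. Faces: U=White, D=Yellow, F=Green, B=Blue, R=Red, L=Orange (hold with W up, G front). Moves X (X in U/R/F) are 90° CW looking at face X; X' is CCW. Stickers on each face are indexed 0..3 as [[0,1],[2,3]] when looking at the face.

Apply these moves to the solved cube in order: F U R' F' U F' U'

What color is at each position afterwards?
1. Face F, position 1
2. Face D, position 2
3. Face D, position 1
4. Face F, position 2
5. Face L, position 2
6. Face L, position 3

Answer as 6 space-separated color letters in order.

Answer: B Y O R O B

Derivation:
After move 1 (F): F=GGGG U=WWOO R=WRWR D=RRYY L=OYOY
After move 2 (U): U=OWOW F=WRGG R=BBWR B=OYBB L=GGOY
After move 3 (R'): R=BRBW U=OBOO F=WWGW D=RRYG B=YYRB
After move 4 (F'): F=WWWG U=OBBB R=RRRW D=GYYG L=GOOO
After move 5 (U): U=BOBB F=RRWG R=YYRW B=GORB L=WWOO
After move 6 (F'): F=RGRW U=BOYR R=YYGW D=WOYG L=WBOB
After move 7 (U'): U=ORBY F=WBRW R=RGGW B=YYRB L=GOOB
Query 1: F[1] = B
Query 2: D[2] = Y
Query 3: D[1] = O
Query 4: F[2] = R
Query 5: L[2] = O
Query 6: L[3] = B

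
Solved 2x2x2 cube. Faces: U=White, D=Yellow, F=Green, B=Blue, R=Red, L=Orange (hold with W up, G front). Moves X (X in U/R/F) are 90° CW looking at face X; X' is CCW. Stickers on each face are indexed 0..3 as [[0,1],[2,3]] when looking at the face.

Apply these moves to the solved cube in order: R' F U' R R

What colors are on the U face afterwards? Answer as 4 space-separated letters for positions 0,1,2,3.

Answer: B R W G

Derivation:
After move 1 (R'): R=RRRR U=WBWB F=GWGW D=YGYG B=YBYB
After move 2 (F): F=GGWW U=WBOO R=WRBR D=RRYG L=OYOG
After move 3 (U'): U=BOWO F=OYWW R=GGBR B=WRYB L=YBOG
After move 4 (R): R=BGRG U=BYWW F=ORWG D=RYYW B=OROB
After move 5 (R): R=RBGG U=BRWG F=OYWW D=ROYO B=WRYB
Query: U face = BRWG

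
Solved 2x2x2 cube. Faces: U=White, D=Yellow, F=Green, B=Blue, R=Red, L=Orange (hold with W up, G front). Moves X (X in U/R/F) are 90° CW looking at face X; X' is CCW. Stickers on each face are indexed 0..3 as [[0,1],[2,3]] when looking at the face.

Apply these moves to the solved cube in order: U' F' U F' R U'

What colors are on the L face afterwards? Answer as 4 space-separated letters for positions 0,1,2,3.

Answer: Y W O R

Derivation:
After move 1 (U'): U=WWWW F=OOGG R=GGRR B=RRBB L=BBOO
After move 2 (F'): F=OGOG U=WWGR R=YGYR D=BOYY L=BWOW
After move 3 (U): U=GWRW F=YGOG R=RRYR B=BWBB L=OGOW
After move 4 (F'): F=GGYO U=GWRY R=ORBR D=GWYY L=OWOR
After move 5 (R): R=BORR U=GGRO F=GWYY D=GBYB B=YWWB
After move 6 (U'): U=GOGR F=OWYY R=GWRR B=BOWB L=YWOR
Query: L face = YWOR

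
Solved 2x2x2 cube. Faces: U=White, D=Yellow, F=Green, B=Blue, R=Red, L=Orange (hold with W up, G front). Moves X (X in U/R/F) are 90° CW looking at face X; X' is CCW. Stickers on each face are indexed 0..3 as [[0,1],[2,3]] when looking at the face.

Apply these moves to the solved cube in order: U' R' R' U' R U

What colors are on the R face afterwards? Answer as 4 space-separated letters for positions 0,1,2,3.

Answer: W R G B

Derivation:
After move 1 (U'): U=WWWW F=OOGG R=GGRR B=RRBB L=BBOO
After move 2 (R'): R=GRGR U=WBWR F=OWGW D=YOYG B=YRYB
After move 3 (R'): R=RRGG U=WYWY F=OBGR D=YWYW B=GROB
After move 4 (U'): U=YYWW F=BBGR R=OBGG B=RROB L=GROO
After move 5 (R): R=GOGB U=YBWR F=BWGW D=YOYR B=WRYB
After move 6 (U): U=WYRB F=GOGW R=WRGB B=GRYB L=BWOO
Query: R face = WRGB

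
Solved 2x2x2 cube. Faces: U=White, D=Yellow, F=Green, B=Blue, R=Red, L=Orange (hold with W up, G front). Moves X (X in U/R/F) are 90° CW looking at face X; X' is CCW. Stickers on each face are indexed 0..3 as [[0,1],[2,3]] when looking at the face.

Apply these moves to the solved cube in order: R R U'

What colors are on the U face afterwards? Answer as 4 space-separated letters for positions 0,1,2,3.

Answer: Y Y W W

Derivation:
After move 1 (R): R=RRRR U=WGWG F=GYGY D=YBYB B=WBWB
After move 2 (R): R=RRRR U=WYWY F=GBGB D=YWYW B=GBGB
After move 3 (U'): U=YYWW F=OOGB R=GBRR B=RRGB L=GBOO
Query: U face = YYWW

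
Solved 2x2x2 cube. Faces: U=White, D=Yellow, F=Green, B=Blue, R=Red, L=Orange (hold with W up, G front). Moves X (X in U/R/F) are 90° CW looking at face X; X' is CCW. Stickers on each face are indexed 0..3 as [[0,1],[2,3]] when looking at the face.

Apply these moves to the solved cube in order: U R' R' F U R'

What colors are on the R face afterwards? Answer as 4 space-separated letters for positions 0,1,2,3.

After move 1 (U): U=WWWW F=RRGG R=BBRR B=OOBB L=GGOO
After move 2 (R'): R=BRBR U=WBWO F=RWGW D=YRYG B=YOYB
After move 3 (R'): R=RRBB U=WYWY F=RBGO D=YWYW B=GORB
After move 4 (F): F=GROB U=WYOG R=WRYB D=BRYW L=GYOW
After move 5 (U): U=OWGY F=WROB R=GOYB B=GYRB L=GROW
After move 6 (R'): R=OBGY U=ORGG F=WWOY D=BRYB B=WYRB
Query: R face = OBGY

Answer: O B G Y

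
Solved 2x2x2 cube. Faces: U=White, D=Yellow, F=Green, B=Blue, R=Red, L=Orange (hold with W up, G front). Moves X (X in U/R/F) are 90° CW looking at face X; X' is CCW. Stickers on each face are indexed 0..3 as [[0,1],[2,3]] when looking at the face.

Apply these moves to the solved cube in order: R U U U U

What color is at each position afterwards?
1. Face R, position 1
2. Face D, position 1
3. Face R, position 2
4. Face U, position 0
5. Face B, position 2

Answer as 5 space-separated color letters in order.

After move 1 (R): R=RRRR U=WGWG F=GYGY D=YBYB B=WBWB
After move 2 (U): U=WWGG F=RRGY R=WBRR B=OOWB L=GYOO
After move 3 (U): U=GWGW F=WBGY R=OORR B=GYWB L=RROO
After move 4 (U): U=GGWW F=OOGY R=GYRR B=RRWB L=WBOO
After move 5 (U): U=WGWG F=GYGY R=RRRR B=WBWB L=OOOO
Query 1: R[1] = R
Query 2: D[1] = B
Query 3: R[2] = R
Query 4: U[0] = W
Query 5: B[2] = W

Answer: R B R W W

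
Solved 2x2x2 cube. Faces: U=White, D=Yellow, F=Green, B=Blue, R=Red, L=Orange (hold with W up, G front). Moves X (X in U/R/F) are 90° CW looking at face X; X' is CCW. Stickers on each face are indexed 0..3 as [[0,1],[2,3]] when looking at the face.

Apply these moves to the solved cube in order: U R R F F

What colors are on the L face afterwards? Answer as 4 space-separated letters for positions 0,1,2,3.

Answer: G B O R

Derivation:
After move 1 (U): U=WWWW F=RRGG R=BBRR B=OOBB L=GGOO
After move 2 (R): R=RBRB U=WRWG F=RYGY D=YBYO B=WOWB
After move 3 (R): R=RRBB U=WYWY F=RBGO D=YWYW B=GORB
After move 4 (F): F=GROB U=WYOG R=WRYB D=BRYW L=GYOW
After move 5 (F): F=OGBR U=WYWY R=ORGB D=YWYW L=GBOR
Query: L face = GBOR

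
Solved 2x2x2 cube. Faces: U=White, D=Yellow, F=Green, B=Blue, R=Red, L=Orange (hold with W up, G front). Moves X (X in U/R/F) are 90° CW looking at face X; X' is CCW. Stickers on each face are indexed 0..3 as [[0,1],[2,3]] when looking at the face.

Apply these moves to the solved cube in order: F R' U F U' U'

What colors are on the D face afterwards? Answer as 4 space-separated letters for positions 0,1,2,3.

Answer: W Y Y G

Derivation:
After move 1 (F): F=GGGG U=WWOO R=WRWR D=RRYY L=OYOY
After move 2 (R'): R=RRWW U=WBOB F=GWGO D=RGYG B=YBRB
After move 3 (U): U=OWBB F=RRGO R=YBWW B=OYRB L=GWOY
After move 4 (F): F=GROR U=OWYW R=BBBW D=WYYG L=GROG
After move 5 (U'): U=WWOY F=GROR R=GRBW B=BBRB L=OYOG
After move 6 (U'): U=WYWO F=OYOR R=GRBW B=GRRB L=BBOG
Query: D face = WYYG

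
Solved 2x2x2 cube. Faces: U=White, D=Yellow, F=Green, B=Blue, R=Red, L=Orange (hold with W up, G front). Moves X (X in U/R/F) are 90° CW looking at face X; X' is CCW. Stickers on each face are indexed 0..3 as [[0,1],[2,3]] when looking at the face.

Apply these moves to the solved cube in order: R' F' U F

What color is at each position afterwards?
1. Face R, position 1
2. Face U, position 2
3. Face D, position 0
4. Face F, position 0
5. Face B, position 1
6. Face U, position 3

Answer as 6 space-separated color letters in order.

Answer: B W Y G B W

Derivation:
After move 1 (R'): R=RRRR U=WBWB F=GWGW D=YGYG B=YBYB
After move 2 (F'): F=WWGG U=WBRR R=GRYR D=OOYG L=OBOW
After move 3 (U): U=RWRB F=GRGG R=YBYR B=OBYB L=WWOW
After move 4 (F): F=GGGR U=RWWW R=RBBR D=YYYG L=WOOO
Query 1: R[1] = B
Query 2: U[2] = W
Query 3: D[0] = Y
Query 4: F[0] = G
Query 5: B[1] = B
Query 6: U[3] = W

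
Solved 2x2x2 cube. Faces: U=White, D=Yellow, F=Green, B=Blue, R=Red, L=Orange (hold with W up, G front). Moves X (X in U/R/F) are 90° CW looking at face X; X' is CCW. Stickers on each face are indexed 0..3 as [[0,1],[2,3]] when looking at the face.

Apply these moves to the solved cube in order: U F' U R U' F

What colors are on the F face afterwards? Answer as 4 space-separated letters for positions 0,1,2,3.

Answer: R R Y G

Derivation:
After move 1 (U): U=WWWW F=RRGG R=BBRR B=OOBB L=GGOO
After move 2 (F'): F=RGRG U=WWBR R=YBYR D=GOYY L=GWOW
After move 3 (U): U=BWRW F=YBRG R=OOYR B=GWBB L=RGOW
After move 4 (R): R=YORO U=BBRG F=YORY D=GBYG B=WWWB
After move 5 (U'): U=BGBR F=RGRY R=YORO B=YOWB L=WWOW
After move 6 (F): F=RRYG U=BGWW R=BORO D=RYYG L=WGOB
Query: F face = RRYG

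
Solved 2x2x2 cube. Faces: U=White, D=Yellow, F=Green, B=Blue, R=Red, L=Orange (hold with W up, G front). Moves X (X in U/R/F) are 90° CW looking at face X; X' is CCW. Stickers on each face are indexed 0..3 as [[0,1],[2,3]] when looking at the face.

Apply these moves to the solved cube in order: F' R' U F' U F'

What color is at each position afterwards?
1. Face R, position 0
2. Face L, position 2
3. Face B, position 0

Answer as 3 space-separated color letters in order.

After move 1 (F'): F=GGGG U=WWRR R=YRYR D=OOYY L=OWOW
After move 2 (R'): R=RRYY U=WBRB F=GWGR D=OGYG B=YBOB
After move 3 (U): U=RWBB F=RRGR R=YBYY B=OWOB L=GWOW
After move 4 (F'): F=RRRG U=RWYY R=GBOY D=WWYG L=GBOB
After move 5 (U): U=YRYW F=GBRG R=OWOY B=GBOB L=RROB
After move 6 (F'): F=BGGR U=YROO R=WWWY D=RBYG L=RWOY
Query 1: R[0] = W
Query 2: L[2] = O
Query 3: B[0] = G

Answer: W O G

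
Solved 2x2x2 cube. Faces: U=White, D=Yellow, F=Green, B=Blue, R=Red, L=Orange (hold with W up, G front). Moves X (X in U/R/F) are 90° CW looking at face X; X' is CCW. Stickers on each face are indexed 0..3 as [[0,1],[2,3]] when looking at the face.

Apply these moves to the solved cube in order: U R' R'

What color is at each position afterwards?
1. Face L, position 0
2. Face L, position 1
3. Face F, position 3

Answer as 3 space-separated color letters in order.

Answer: G G O

Derivation:
After move 1 (U): U=WWWW F=RRGG R=BBRR B=OOBB L=GGOO
After move 2 (R'): R=BRBR U=WBWO F=RWGW D=YRYG B=YOYB
After move 3 (R'): R=RRBB U=WYWY F=RBGO D=YWYW B=GORB
Query 1: L[0] = G
Query 2: L[1] = G
Query 3: F[3] = O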